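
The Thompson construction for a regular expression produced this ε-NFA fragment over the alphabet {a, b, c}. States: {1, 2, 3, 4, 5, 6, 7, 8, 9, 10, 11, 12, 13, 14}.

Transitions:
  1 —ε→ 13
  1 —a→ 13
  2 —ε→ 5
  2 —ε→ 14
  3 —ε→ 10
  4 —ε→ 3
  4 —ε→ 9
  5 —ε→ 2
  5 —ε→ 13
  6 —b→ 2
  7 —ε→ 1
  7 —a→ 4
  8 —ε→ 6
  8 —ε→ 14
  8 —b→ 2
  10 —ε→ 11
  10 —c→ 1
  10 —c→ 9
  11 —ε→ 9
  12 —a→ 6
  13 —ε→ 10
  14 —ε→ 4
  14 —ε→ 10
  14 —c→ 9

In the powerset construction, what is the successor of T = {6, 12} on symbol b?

6 on b → {2}.
No b-transition from 12.
Union after reading b: {2}.
Now take the ε-closure:
From 2 via ε: add 5, 14.
From 5 via ε: add 13.
From 14 via ε: add 4, 10.
From 4 via ε: add 3, 9.
From 10 via ε: add 11.
No new states can be added; the closed set is {2, 3, 4, 5, 9, 10, 11, 13, 14}.

{2, 3, 4, 5, 9, 10, 11, 13, 14}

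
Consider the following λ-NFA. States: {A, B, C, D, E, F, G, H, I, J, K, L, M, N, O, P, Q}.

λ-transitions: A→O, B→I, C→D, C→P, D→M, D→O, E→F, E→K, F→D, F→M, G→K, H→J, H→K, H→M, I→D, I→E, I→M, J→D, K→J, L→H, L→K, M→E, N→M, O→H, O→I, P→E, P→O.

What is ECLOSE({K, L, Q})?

Start with {K, L, Q}.
From K via λ: add J.
From L via λ: add H.
From H via λ: add M.
From J via λ: add D.
From D via λ: add O.
From M via λ: add E.
From E via λ: add F.
From O via λ: add I.
No new states can be added; the closed set is {D, E, F, H, I, J, K, L, M, O, Q}.

{D, E, F, H, I, J, K, L, M, O, Q}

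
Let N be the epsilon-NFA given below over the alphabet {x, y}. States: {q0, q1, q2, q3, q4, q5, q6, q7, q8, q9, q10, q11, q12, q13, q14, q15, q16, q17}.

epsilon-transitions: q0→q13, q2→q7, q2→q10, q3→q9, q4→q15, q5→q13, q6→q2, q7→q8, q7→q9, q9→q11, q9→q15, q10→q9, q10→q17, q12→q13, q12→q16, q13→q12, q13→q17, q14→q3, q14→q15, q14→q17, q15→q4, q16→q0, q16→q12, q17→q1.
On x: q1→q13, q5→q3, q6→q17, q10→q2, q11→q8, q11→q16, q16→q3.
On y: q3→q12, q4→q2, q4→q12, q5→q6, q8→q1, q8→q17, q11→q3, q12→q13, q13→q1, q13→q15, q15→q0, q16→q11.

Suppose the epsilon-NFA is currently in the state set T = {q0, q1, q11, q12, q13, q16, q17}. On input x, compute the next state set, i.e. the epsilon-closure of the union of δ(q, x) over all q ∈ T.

q1 on x → {q13}.
q11 on x → {q8, q16}.
q16 on x → {q3}.
No x-transition from q0, q12, q13, q17.
Union after reading x: {q3, q8, q13, q16}.
Now take the epsilon-closure:
From q3 via epsilon: add q9.
From q13 via epsilon: add q12, q17.
From q16 via epsilon: add q0.
From q9 via epsilon: add q11, q15.
From q17 via epsilon: add q1.
From q15 via epsilon: add q4.
No new states can be added; the closed set is {q0, q1, q3, q4, q8, q9, q11, q12, q13, q15, q16, q17}.

{q0, q1, q3, q4, q8, q9, q11, q12, q13, q15, q16, q17}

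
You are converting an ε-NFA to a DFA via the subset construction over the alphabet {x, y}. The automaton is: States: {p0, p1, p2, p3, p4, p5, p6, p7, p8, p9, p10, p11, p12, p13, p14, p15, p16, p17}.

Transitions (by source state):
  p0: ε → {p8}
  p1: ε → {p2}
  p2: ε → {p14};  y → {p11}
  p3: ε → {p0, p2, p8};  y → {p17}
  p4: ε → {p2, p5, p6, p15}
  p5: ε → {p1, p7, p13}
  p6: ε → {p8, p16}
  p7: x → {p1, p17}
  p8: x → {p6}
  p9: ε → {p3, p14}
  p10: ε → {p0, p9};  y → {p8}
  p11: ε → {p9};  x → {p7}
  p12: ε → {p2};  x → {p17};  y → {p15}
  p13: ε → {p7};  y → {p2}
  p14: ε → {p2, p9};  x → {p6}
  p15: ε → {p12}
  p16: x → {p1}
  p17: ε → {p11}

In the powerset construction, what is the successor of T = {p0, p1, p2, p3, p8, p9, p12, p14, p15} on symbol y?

p2 on y → {p11}.
p3 on y → {p17}.
p12 on y → {p15}.
No y-transition from p0, p1, p8, p9, p14, p15.
Union after reading y: {p11, p15, p17}.
Now take the ε-closure:
From p11 via ε: add p9.
From p15 via ε: add p12.
From p9 via ε: add p3, p14.
From p12 via ε: add p2.
From p3 via ε: add p0, p8.
No new states can be added; the closed set is {p0, p2, p3, p8, p9, p11, p12, p14, p15, p17}.

{p0, p2, p3, p8, p9, p11, p12, p14, p15, p17}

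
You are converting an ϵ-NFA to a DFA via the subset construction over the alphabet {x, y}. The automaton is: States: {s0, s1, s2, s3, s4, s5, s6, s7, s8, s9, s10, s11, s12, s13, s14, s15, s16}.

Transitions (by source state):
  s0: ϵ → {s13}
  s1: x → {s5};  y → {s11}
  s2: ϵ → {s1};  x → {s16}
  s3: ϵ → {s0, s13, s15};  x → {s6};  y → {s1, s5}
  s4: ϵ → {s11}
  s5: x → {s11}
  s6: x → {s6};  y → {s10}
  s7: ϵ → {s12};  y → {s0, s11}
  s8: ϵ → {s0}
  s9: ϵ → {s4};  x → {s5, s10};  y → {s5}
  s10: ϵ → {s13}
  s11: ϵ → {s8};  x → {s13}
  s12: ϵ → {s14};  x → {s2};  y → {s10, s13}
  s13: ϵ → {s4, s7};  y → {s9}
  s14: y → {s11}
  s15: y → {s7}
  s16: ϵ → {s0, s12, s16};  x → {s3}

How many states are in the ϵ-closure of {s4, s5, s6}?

10

Start with {s4, s5, s6}.
From s4 via ϵ: add s11.
From s11 via ϵ: add s8.
From s8 via ϵ: add s0.
From s0 via ϵ: add s13.
From s13 via ϵ: add s7.
From s7 via ϵ: add s12.
From s12 via ϵ: add s14.
ϵ-closure = {s0, s4, s5, s6, s7, s8, s11, s12, s13, s14}, which has 10 states.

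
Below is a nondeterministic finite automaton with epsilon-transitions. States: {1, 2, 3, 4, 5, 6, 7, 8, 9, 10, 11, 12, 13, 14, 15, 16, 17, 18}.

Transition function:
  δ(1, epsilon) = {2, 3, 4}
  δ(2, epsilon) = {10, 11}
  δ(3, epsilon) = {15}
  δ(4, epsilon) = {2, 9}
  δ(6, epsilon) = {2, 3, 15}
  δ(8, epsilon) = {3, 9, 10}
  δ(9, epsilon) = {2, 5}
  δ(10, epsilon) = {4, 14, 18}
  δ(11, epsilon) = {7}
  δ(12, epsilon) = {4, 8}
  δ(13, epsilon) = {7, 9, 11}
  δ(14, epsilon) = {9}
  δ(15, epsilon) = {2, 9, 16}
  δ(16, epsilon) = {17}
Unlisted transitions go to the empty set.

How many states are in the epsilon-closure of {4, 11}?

Start with {4, 11}.
From 4 via epsilon: add 2, 9.
From 11 via epsilon: add 7.
From 2 via epsilon: add 10.
From 9 via epsilon: add 5.
From 10 via epsilon: add 14, 18.
epsilon-closure = {2, 4, 5, 7, 9, 10, 11, 14, 18}, which has 9 states.

9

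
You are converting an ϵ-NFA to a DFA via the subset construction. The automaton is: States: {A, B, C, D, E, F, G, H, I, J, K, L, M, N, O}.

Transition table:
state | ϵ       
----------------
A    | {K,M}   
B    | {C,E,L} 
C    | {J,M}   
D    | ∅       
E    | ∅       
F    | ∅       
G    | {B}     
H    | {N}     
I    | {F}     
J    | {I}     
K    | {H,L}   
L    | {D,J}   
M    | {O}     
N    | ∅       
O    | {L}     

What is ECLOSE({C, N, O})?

Start with {C, N, O}.
From C via ϵ: add J, M.
From O via ϵ: add L.
From J via ϵ: add I.
From L via ϵ: add D.
From I via ϵ: add F.
No new states can be added; the closed set is {C, D, F, I, J, L, M, N, O}.

{C, D, F, I, J, L, M, N, O}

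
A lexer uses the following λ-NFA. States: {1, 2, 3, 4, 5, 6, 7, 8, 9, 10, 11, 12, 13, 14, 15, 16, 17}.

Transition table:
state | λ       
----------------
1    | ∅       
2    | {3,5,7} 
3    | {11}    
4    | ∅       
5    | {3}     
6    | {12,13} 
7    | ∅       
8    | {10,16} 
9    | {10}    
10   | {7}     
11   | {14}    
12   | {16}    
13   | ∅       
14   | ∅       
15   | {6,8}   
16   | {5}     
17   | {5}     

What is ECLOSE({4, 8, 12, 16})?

{3, 4, 5, 7, 8, 10, 11, 12, 14, 16}

Start with {4, 8, 12, 16}.
From 8 via λ: add 10.
From 16 via λ: add 5.
From 5 via λ: add 3.
From 10 via λ: add 7.
From 3 via λ: add 11.
From 11 via λ: add 14.
No new states can be added; the closed set is {3, 4, 5, 7, 8, 10, 11, 12, 14, 16}.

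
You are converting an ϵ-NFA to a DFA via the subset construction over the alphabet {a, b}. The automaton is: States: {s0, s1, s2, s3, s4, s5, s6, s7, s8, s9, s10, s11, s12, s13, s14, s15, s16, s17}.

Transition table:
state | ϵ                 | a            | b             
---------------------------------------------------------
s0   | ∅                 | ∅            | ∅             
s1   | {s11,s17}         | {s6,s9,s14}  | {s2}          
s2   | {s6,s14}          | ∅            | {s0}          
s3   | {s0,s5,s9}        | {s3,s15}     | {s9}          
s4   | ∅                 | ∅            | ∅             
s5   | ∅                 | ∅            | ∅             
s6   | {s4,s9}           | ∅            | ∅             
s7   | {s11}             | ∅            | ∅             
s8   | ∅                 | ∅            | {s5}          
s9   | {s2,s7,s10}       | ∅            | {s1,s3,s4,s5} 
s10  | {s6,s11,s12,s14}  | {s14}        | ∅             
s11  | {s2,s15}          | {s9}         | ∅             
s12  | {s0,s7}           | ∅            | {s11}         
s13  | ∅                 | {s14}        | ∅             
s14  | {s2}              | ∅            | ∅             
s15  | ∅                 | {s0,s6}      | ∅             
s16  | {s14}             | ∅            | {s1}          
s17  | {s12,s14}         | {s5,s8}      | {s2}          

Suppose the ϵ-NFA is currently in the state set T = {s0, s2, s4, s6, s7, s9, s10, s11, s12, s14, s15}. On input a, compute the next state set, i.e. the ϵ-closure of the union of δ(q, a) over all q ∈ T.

s10 on a → {s14}.
s11 on a → {s9}.
s15 on a → {s0, s6}.
No a-transition from s0, s2, s4, s6, s7, s9, s12, s14.
Union after reading a: {s0, s6, s9, s14}.
Now take the ϵ-closure:
From s6 via ϵ: add s4.
From s9 via ϵ: add s2, s7, s10.
From s7 via ϵ: add s11.
From s10 via ϵ: add s12.
From s11 via ϵ: add s15.
No new states can be added; the closed set is {s0, s2, s4, s6, s7, s9, s10, s11, s12, s14, s15}.

{s0, s2, s4, s6, s7, s9, s10, s11, s12, s14, s15}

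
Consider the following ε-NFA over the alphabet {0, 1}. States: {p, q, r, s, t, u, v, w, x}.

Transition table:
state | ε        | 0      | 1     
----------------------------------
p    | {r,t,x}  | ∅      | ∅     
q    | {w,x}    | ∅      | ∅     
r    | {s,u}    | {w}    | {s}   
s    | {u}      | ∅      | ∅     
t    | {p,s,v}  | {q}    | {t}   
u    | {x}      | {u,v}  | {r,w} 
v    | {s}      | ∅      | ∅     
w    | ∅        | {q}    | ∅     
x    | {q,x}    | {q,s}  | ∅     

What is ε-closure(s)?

Start with {s}.
From s via ε: add u.
From u via ε: add x.
From x via ε: add q.
From q via ε: add w.
No new states can be added; the closed set is {q, s, u, w, x}.

{q, s, u, w, x}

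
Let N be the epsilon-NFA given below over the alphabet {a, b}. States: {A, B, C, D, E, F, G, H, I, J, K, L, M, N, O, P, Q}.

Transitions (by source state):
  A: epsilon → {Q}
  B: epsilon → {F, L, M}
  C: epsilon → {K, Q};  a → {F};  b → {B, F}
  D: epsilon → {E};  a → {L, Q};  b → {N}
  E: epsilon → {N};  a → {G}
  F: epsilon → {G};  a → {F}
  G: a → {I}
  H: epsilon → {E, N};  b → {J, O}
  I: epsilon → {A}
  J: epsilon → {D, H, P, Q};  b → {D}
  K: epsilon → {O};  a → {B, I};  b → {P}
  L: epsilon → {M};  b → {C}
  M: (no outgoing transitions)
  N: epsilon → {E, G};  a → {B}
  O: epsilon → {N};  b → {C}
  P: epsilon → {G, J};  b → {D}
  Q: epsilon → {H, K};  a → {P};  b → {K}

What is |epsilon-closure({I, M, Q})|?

Start with {I, M, Q}.
From I via epsilon: add A.
From Q via epsilon: add H, K.
From H via epsilon: add E, N.
From K via epsilon: add O.
From N via epsilon: add G.
epsilon-closure = {A, E, G, H, I, K, M, N, O, Q}, which has 10 states.

10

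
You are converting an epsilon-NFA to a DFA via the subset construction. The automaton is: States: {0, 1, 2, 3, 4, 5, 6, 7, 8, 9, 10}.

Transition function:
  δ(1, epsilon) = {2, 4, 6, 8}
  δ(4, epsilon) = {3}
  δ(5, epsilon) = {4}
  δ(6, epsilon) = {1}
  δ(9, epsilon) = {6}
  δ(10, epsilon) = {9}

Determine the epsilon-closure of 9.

{1, 2, 3, 4, 6, 8, 9}

Start with {9}.
From 9 via epsilon: add 6.
From 6 via epsilon: add 1.
From 1 via epsilon: add 2, 4, 8.
From 4 via epsilon: add 3.
No new states can be added; the closed set is {1, 2, 3, 4, 6, 8, 9}.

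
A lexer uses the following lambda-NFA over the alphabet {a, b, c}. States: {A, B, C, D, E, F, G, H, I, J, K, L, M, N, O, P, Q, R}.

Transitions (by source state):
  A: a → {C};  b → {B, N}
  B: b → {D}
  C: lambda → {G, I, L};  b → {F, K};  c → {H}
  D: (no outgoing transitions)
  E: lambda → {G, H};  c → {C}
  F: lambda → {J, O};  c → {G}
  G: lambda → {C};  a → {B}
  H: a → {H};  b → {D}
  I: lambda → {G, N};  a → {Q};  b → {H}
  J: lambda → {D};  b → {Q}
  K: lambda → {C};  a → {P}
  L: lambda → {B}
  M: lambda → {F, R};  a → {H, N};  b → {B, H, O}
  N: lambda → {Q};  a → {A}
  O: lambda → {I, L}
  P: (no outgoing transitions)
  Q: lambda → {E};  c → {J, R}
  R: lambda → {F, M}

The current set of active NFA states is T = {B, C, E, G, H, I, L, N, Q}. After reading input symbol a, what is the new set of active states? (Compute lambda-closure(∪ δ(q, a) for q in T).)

G on a → {B}.
H on a → {H}.
I on a → {Q}.
N on a → {A}.
No a-transition from B, C, E, L, Q.
Union after reading a: {A, B, H, Q}.
Now take the lambda-closure:
From Q via lambda: add E.
From E via lambda: add G.
From G via lambda: add C.
From C via lambda: add I, L.
From I via lambda: add N.
No new states can be added; the closed set is {A, B, C, E, G, H, I, L, N, Q}.

{A, B, C, E, G, H, I, L, N, Q}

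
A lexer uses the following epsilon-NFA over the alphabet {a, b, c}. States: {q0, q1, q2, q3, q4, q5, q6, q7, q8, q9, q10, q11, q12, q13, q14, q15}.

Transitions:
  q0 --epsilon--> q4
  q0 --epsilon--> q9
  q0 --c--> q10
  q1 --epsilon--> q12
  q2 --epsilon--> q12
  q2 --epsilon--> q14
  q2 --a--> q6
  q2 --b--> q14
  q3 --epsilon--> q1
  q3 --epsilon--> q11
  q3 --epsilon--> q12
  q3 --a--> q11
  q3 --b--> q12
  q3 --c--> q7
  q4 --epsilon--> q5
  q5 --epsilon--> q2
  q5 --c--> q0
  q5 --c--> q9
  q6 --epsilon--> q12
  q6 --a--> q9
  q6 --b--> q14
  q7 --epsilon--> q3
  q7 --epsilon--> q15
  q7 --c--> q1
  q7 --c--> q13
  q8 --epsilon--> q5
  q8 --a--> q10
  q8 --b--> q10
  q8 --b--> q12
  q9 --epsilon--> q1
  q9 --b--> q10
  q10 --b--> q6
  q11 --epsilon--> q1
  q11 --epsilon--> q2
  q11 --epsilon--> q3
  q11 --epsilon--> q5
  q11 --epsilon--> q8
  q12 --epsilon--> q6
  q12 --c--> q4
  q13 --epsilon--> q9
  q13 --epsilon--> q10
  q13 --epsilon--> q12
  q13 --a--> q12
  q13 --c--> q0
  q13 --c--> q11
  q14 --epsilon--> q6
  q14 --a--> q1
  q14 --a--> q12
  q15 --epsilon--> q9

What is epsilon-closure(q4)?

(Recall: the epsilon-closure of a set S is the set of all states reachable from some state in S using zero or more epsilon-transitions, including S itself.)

{q2, q4, q5, q6, q12, q14}

Start with {q4}.
From q4 via epsilon: add q5.
From q5 via epsilon: add q2.
From q2 via epsilon: add q12, q14.
From q12 via epsilon: add q6.
No new states can be added; the closed set is {q2, q4, q5, q6, q12, q14}.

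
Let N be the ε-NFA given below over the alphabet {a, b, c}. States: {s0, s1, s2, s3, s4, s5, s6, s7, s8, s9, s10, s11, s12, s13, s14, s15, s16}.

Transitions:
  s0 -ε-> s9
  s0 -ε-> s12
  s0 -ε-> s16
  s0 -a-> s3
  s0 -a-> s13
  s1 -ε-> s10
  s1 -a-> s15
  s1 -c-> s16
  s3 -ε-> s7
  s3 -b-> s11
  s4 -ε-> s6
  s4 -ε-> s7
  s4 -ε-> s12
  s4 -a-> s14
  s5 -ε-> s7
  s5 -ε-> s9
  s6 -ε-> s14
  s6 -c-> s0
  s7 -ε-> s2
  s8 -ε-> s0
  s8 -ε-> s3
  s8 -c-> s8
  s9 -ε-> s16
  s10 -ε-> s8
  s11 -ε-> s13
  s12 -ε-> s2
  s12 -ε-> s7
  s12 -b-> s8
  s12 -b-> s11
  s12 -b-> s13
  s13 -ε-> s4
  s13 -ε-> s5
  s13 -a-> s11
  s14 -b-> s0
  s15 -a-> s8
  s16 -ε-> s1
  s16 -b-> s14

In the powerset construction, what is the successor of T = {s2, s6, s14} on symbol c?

{s0, s1, s2, s3, s7, s8, s9, s10, s12, s16}

s6 on c → {s0}.
No c-transition from s2, s14.
Union after reading c: {s0}.
Now take the ε-closure:
From s0 via ε: add s9, s12, s16.
From s12 via ε: add s2, s7.
From s16 via ε: add s1.
From s1 via ε: add s10.
From s10 via ε: add s8.
From s8 via ε: add s3.
No new states can be added; the closed set is {s0, s1, s2, s3, s7, s8, s9, s10, s12, s16}.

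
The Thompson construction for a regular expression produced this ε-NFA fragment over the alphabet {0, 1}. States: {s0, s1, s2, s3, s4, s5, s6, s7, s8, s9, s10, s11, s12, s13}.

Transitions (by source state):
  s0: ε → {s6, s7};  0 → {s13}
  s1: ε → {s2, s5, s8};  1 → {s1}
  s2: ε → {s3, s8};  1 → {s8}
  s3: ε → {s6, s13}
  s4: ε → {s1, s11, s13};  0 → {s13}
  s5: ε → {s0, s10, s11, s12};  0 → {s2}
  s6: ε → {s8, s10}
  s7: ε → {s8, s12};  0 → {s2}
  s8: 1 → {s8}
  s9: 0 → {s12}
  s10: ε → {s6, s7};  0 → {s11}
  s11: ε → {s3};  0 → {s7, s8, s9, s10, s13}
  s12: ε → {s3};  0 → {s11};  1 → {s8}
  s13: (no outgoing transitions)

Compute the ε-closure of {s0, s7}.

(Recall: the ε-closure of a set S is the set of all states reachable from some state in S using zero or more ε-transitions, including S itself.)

Start with {s0, s7}.
From s0 via ε: add s6.
From s7 via ε: add s8, s12.
From s6 via ε: add s10.
From s12 via ε: add s3.
From s3 via ε: add s13.
No new states can be added; the closed set is {s0, s3, s6, s7, s8, s10, s12, s13}.

{s0, s3, s6, s7, s8, s10, s12, s13}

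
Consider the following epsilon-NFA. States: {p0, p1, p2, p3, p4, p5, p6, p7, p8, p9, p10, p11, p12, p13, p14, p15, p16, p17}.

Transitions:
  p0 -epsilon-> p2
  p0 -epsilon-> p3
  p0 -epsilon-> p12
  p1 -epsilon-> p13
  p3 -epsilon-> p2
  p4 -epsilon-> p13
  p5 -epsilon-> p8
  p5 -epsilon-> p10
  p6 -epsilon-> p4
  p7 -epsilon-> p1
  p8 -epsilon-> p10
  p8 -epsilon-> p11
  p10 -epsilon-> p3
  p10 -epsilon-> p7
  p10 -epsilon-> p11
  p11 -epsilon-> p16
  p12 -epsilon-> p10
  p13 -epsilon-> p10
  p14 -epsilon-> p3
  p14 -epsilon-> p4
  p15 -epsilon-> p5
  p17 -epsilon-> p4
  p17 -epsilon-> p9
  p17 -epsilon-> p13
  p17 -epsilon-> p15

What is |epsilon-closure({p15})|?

Start with {p15}.
From p15 via epsilon: add p5.
From p5 via epsilon: add p8, p10.
From p8 via epsilon: add p11.
From p10 via epsilon: add p3, p7.
From p3 via epsilon: add p2.
From p7 via epsilon: add p1.
From p11 via epsilon: add p16.
From p1 via epsilon: add p13.
epsilon-closure = {p1, p2, p3, p5, p7, p8, p10, p11, p13, p15, p16}, which has 11 states.

11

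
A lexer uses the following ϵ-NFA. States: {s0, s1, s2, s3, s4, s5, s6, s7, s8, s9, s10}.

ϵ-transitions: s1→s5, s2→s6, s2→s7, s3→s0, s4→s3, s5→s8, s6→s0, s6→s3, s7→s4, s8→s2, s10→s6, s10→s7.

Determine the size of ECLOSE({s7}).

4

Start with {s7}.
From s7 via ϵ: add s4.
From s4 via ϵ: add s3.
From s3 via ϵ: add s0.
ϵ-closure = {s0, s3, s4, s7}, which has 4 states.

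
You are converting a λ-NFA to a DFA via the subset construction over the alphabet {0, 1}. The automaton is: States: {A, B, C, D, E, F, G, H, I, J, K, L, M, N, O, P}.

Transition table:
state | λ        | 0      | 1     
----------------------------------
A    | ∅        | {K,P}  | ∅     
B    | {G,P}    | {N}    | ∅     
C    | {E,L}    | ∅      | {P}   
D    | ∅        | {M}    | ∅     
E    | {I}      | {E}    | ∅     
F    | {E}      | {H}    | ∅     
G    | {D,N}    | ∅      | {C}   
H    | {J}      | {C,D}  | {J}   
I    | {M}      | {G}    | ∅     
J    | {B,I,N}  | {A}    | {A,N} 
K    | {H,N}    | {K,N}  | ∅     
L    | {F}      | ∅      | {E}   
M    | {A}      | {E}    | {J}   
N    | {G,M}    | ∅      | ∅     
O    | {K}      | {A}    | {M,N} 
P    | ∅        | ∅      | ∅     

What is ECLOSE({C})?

Start with {C}.
From C via λ: add E, L.
From E via λ: add I.
From L via λ: add F.
From I via λ: add M.
From M via λ: add A.
No new states can be added; the closed set is {A, C, E, F, I, L, M}.

{A, C, E, F, I, L, M}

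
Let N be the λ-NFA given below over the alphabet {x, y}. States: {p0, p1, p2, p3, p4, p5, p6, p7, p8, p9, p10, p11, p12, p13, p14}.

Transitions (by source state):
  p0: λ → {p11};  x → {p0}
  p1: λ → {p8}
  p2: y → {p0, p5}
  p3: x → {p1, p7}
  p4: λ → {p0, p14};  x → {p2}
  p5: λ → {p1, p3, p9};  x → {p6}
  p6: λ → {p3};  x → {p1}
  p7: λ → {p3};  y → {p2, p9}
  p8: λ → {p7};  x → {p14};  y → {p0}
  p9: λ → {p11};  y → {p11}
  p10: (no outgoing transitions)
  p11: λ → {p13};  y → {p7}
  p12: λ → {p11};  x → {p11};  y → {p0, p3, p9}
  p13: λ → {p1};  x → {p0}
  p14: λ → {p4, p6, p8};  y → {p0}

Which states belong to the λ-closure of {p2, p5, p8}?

Start with {p2, p5, p8}.
From p5 via λ: add p1, p3, p9.
From p8 via λ: add p7.
From p9 via λ: add p11.
From p11 via λ: add p13.
No new states can be added; the closed set is {p1, p2, p3, p5, p7, p8, p9, p11, p13}.

{p1, p2, p3, p5, p7, p8, p9, p11, p13}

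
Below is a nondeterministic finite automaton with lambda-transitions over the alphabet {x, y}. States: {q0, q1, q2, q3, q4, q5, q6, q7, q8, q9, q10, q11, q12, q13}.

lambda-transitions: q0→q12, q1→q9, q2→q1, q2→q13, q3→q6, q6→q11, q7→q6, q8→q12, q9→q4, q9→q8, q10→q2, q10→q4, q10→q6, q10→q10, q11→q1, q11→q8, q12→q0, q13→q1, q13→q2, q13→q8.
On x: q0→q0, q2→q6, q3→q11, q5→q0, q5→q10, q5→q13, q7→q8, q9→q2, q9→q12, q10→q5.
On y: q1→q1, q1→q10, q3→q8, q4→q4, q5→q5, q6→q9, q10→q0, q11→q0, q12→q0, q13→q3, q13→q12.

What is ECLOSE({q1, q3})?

Start with {q1, q3}.
From q1 via lambda: add q9.
From q3 via lambda: add q6.
From q6 via lambda: add q11.
From q9 via lambda: add q4, q8.
From q8 via lambda: add q12.
From q12 via lambda: add q0.
No new states can be added; the closed set is {q0, q1, q3, q4, q6, q8, q9, q11, q12}.

{q0, q1, q3, q4, q6, q8, q9, q11, q12}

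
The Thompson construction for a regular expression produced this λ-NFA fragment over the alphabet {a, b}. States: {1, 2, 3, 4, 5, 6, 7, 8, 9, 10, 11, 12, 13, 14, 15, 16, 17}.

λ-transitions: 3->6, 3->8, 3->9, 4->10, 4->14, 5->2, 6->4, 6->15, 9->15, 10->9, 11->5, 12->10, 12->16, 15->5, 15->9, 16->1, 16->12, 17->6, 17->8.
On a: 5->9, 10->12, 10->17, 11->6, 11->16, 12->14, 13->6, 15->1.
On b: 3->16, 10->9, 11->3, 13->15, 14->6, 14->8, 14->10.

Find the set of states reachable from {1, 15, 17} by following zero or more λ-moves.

{1, 2, 4, 5, 6, 8, 9, 10, 14, 15, 17}

Start with {1, 15, 17}.
From 15 via λ: add 5, 9.
From 17 via λ: add 6, 8.
From 5 via λ: add 2.
From 6 via λ: add 4.
From 4 via λ: add 10, 14.
No new states can be added; the closed set is {1, 2, 4, 5, 6, 8, 9, 10, 14, 15, 17}.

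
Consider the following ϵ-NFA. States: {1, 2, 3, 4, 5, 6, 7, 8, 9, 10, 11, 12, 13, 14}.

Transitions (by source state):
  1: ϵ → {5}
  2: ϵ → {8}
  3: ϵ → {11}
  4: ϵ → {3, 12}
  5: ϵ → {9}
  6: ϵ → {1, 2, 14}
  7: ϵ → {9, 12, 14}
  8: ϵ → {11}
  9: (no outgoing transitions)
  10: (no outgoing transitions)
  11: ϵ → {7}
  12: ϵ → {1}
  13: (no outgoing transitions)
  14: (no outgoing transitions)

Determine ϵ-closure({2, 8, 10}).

{1, 2, 5, 7, 8, 9, 10, 11, 12, 14}

Start with {2, 8, 10}.
From 8 via ϵ: add 11.
From 11 via ϵ: add 7.
From 7 via ϵ: add 9, 12, 14.
From 12 via ϵ: add 1.
From 1 via ϵ: add 5.
No new states can be added; the closed set is {1, 2, 5, 7, 8, 9, 10, 11, 12, 14}.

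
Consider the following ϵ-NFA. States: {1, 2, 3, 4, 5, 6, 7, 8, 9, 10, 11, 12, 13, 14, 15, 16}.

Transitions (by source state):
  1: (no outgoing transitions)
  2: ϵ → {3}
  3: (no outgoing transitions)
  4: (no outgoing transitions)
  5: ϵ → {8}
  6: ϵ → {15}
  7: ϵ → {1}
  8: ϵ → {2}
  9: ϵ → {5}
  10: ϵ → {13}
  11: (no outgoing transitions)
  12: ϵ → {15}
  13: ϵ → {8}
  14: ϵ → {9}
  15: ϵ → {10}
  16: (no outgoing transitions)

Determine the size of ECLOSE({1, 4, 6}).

9

Start with {1, 4, 6}.
From 6 via ϵ: add 15.
From 15 via ϵ: add 10.
From 10 via ϵ: add 13.
From 13 via ϵ: add 8.
From 8 via ϵ: add 2.
From 2 via ϵ: add 3.
ϵ-closure = {1, 2, 3, 4, 6, 8, 10, 13, 15}, which has 9 states.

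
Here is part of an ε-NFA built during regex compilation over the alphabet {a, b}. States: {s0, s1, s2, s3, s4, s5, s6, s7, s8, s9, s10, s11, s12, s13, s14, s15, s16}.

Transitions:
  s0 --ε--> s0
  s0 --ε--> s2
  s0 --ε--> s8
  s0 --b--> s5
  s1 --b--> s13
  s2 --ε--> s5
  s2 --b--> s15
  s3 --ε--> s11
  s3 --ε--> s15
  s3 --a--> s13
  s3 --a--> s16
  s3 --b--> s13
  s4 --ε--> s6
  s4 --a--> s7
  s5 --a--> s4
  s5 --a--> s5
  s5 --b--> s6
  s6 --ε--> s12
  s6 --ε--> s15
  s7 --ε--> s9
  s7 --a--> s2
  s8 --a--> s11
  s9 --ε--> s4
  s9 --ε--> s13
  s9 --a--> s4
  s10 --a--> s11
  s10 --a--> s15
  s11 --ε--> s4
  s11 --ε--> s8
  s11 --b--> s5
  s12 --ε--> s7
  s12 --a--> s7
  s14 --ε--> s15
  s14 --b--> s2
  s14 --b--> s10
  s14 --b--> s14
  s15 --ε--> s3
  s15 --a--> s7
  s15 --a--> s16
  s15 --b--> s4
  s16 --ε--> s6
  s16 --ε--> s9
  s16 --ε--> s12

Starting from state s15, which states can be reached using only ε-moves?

{s3, s4, s6, s7, s8, s9, s11, s12, s13, s15}

Start with {s15}.
From s15 via ε: add s3.
From s3 via ε: add s11.
From s11 via ε: add s4, s8.
From s4 via ε: add s6.
From s6 via ε: add s12.
From s12 via ε: add s7.
From s7 via ε: add s9.
From s9 via ε: add s13.
No new states can be added; the closed set is {s3, s4, s6, s7, s8, s9, s11, s12, s13, s15}.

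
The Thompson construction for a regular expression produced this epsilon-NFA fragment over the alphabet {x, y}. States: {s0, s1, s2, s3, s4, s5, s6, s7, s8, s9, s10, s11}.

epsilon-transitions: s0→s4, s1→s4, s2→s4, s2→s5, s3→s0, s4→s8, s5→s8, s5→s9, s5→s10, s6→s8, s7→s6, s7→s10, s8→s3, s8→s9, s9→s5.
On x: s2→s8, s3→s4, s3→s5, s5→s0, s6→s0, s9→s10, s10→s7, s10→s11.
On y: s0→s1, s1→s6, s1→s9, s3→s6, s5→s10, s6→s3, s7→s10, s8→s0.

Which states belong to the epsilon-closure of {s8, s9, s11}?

Start with {s8, s9, s11}.
From s8 via epsilon: add s3.
From s9 via epsilon: add s5.
From s3 via epsilon: add s0.
From s5 via epsilon: add s10.
From s0 via epsilon: add s4.
No new states can be added; the closed set is {s0, s3, s4, s5, s8, s9, s10, s11}.

{s0, s3, s4, s5, s8, s9, s10, s11}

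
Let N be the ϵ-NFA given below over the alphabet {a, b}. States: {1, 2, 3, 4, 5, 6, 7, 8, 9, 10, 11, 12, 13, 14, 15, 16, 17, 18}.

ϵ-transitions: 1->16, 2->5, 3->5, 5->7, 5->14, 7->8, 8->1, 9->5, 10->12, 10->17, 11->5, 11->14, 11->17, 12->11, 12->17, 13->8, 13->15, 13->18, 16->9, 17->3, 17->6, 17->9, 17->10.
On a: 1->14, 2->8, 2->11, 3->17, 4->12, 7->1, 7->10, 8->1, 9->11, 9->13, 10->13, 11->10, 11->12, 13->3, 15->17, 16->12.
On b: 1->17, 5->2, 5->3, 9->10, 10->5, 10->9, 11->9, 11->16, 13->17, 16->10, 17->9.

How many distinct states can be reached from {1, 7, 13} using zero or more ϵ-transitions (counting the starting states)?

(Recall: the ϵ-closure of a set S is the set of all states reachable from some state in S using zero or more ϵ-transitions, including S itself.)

Start with {1, 7, 13}.
From 1 via ϵ: add 16.
From 7 via ϵ: add 8.
From 13 via ϵ: add 15, 18.
From 16 via ϵ: add 9.
From 9 via ϵ: add 5.
From 5 via ϵ: add 14.
ϵ-closure = {1, 5, 7, 8, 9, 13, 14, 15, 16, 18}, which has 10 states.

10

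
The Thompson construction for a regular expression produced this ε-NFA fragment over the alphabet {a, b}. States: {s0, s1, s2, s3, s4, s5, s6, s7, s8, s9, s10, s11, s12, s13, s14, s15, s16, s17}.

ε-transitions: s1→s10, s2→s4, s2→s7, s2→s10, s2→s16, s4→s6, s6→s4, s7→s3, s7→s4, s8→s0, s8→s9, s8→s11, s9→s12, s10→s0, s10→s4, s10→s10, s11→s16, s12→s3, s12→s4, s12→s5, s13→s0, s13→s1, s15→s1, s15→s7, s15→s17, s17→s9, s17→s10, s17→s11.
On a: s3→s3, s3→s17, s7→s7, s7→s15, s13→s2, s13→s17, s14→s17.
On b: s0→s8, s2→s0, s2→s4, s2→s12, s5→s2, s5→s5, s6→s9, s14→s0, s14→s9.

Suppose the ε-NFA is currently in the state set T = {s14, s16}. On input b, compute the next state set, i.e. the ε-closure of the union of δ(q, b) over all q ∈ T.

s14 on b → {s0, s9}.
No b-transition from s16.
Union after reading b: {s0, s9}.
Now take the ε-closure:
From s9 via ε: add s12.
From s12 via ε: add s3, s4, s5.
From s4 via ε: add s6.
No new states can be added; the closed set is {s0, s3, s4, s5, s6, s9, s12}.

{s0, s3, s4, s5, s6, s9, s12}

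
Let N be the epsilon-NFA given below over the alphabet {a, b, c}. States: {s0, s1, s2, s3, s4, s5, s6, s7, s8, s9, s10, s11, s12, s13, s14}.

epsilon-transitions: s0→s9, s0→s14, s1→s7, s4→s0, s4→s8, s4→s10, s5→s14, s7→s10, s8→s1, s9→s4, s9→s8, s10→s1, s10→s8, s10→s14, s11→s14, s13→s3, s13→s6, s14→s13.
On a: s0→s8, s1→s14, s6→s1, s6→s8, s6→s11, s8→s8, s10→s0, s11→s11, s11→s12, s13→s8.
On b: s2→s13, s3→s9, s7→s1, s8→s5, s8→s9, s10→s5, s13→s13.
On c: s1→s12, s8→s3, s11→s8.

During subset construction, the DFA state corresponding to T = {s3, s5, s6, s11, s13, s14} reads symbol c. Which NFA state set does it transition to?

{s1, s3, s6, s7, s8, s10, s13, s14}

s11 on c → {s8}.
No c-transition from s3, s5, s6, s13, s14.
Union after reading c: {s8}.
Now take the epsilon-closure:
From s8 via epsilon: add s1.
From s1 via epsilon: add s7.
From s7 via epsilon: add s10.
From s10 via epsilon: add s14.
From s14 via epsilon: add s13.
From s13 via epsilon: add s3, s6.
No new states can be added; the closed set is {s1, s3, s6, s7, s8, s10, s13, s14}.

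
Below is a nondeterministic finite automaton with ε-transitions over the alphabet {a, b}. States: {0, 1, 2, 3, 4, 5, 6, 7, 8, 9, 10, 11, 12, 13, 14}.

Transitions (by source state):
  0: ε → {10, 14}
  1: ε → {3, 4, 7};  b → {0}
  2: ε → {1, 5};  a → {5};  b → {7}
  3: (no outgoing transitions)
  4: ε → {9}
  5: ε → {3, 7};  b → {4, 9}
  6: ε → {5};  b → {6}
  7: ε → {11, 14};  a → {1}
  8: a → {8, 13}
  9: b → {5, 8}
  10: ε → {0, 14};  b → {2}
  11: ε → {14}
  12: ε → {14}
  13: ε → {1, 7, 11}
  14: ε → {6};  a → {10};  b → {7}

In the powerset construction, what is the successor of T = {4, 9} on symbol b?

9 on b → {5, 8}.
No b-transition from 4.
Union after reading b: {5, 8}.
Now take the ε-closure:
From 5 via ε: add 3, 7.
From 7 via ε: add 11, 14.
From 14 via ε: add 6.
No new states can be added; the closed set is {3, 5, 6, 7, 8, 11, 14}.

{3, 5, 6, 7, 8, 11, 14}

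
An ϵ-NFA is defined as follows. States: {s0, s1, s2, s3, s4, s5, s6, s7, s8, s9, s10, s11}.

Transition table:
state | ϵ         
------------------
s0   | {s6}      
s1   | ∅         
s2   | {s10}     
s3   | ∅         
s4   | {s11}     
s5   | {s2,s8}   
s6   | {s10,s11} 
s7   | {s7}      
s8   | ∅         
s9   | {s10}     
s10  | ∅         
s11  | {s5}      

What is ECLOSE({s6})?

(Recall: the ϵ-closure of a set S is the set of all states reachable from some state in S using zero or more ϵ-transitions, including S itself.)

{s2, s5, s6, s8, s10, s11}

Start with {s6}.
From s6 via ϵ: add s10, s11.
From s11 via ϵ: add s5.
From s5 via ϵ: add s2, s8.
No new states can be added; the closed set is {s2, s5, s6, s8, s10, s11}.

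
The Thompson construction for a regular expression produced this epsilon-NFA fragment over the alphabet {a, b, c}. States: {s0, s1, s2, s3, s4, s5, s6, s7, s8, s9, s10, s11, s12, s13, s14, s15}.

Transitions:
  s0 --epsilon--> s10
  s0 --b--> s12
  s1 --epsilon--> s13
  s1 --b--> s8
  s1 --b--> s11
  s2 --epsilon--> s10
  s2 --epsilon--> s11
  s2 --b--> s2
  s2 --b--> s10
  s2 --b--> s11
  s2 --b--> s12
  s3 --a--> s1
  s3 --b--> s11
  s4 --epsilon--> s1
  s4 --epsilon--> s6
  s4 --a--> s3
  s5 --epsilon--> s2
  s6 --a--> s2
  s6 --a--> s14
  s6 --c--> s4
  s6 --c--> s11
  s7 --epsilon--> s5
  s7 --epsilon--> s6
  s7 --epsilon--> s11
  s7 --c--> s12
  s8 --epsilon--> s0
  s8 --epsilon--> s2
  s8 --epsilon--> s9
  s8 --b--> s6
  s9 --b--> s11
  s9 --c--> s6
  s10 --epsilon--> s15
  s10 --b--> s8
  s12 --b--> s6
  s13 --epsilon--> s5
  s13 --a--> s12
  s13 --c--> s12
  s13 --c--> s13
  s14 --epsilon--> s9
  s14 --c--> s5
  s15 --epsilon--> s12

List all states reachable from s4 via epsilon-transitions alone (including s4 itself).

{s1, s2, s4, s5, s6, s10, s11, s12, s13, s15}

Start with {s4}.
From s4 via epsilon: add s1, s6.
From s1 via epsilon: add s13.
From s13 via epsilon: add s5.
From s5 via epsilon: add s2.
From s2 via epsilon: add s10, s11.
From s10 via epsilon: add s15.
From s15 via epsilon: add s12.
No new states can be added; the closed set is {s1, s2, s4, s5, s6, s10, s11, s12, s13, s15}.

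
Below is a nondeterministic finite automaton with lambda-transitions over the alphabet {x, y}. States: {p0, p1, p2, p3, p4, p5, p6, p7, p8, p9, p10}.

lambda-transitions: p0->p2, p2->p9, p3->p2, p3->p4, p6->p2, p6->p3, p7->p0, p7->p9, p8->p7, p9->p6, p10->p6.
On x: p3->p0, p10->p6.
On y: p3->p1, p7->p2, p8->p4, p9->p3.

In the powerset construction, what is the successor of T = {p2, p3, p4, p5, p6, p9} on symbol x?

{p0, p2, p3, p4, p6, p9}

p3 on x → {p0}.
No x-transition from p2, p4, p5, p6, p9.
Union after reading x: {p0}.
Now take the lambda-closure:
From p0 via lambda: add p2.
From p2 via lambda: add p9.
From p9 via lambda: add p6.
From p6 via lambda: add p3.
From p3 via lambda: add p4.
No new states can be added; the closed set is {p0, p2, p3, p4, p6, p9}.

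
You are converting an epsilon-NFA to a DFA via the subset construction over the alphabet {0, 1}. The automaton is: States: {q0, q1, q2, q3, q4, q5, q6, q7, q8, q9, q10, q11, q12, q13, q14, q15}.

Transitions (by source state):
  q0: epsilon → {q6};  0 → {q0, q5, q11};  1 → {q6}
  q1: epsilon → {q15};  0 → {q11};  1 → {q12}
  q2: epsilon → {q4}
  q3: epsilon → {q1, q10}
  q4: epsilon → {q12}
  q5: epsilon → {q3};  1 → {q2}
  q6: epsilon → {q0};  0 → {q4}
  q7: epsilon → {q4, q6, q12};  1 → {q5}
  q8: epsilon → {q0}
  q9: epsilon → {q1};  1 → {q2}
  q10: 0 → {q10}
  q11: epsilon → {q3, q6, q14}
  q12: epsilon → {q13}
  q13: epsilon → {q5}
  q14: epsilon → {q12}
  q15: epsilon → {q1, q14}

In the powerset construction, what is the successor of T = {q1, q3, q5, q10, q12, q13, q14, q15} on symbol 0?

q1 on 0 → {q11}.
q10 on 0 → {q10}.
No 0-transition from q3, q5, q12, q13, q14, q15.
Union after reading 0: {q10, q11}.
Now take the epsilon-closure:
From q11 via epsilon: add q3, q6, q14.
From q3 via epsilon: add q1.
From q6 via epsilon: add q0.
From q14 via epsilon: add q12.
From q1 via epsilon: add q15.
From q12 via epsilon: add q13.
From q13 via epsilon: add q5.
No new states can be added; the closed set is {q0, q1, q3, q5, q6, q10, q11, q12, q13, q14, q15}.

{q0, q1, q3, q5, q6, q10, q11, q12, q13, q14, q15}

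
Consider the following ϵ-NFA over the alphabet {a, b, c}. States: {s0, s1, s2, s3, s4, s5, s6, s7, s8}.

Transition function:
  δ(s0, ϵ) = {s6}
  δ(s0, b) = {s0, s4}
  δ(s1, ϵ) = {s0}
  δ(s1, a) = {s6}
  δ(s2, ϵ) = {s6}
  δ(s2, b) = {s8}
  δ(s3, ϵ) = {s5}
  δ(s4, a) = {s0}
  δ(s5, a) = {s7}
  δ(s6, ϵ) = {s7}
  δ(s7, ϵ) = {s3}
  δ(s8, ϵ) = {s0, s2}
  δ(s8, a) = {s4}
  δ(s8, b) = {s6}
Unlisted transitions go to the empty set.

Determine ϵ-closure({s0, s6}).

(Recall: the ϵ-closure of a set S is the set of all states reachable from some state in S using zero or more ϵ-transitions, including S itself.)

Start with {s0, s6}.
From s6 via ϵ: add s7.
From s7 via ϵ: add s3.
From s3 via ϵ: add s5.
No new states can be added; the closed set is {s0, s3, s5, s6, s7}.

{s0, s3, s5, s6, s7}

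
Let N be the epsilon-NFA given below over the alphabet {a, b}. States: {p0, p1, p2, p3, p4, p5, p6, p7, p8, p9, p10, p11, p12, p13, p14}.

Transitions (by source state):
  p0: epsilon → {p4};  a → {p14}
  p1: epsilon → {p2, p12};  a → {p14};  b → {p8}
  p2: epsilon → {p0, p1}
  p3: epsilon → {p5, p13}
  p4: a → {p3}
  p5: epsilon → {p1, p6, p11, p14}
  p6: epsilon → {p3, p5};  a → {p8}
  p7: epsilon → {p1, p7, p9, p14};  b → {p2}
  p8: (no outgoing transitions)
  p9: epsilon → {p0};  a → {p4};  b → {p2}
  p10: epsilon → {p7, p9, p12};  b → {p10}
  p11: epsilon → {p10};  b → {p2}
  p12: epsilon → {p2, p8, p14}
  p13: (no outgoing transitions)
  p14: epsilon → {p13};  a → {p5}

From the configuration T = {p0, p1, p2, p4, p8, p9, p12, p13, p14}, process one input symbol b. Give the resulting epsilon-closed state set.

p1 on b → {p8}.
p9 on b → {p2}.
No b-transition from p0, p2, p4, p8, p12, p13, p14.
Union after reading b: {p2, p8}.
Now take the epsilon-closure:
From p2 via epsilon: add p0, p1.
From p0 via epsilon: add p4.
From p1 via epsilon: add p12.
From p12 via epsilon: add p14.
From p14 via epsilon: add p13.
No new states can be added; the closed set is {p0, p1, p2, p4, p8, p12, p13, p14}.

{p0, p1, p2, p4, p8, p12, p13, p14}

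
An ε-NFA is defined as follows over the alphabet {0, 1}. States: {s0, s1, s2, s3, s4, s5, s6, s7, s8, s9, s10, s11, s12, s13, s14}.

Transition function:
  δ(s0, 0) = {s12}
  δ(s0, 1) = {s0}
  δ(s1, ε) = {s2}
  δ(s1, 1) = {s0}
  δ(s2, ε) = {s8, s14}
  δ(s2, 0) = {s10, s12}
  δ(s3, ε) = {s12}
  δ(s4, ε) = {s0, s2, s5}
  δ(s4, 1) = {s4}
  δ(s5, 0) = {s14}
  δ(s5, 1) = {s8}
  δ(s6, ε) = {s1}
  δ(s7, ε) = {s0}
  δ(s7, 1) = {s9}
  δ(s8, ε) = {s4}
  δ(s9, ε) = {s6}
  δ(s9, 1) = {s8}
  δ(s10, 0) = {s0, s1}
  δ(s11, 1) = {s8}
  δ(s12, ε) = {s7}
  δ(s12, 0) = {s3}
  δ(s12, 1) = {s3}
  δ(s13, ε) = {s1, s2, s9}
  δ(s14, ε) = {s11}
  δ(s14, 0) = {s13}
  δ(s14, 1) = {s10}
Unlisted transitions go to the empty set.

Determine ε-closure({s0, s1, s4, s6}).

{s0, s1, s2, s4, s5, s6, s8, s11, s14}

Start with {s0, s1, s4, s6}.
From s1 via ε: add s2.
From s4 via ε: add s5.
From s2 via ε: add s8, s14.
From s14 via ε: add s11.
No new states can be added; the closed set is {s0, s1, s2, s4, s5, s6, s8, s11, s14}.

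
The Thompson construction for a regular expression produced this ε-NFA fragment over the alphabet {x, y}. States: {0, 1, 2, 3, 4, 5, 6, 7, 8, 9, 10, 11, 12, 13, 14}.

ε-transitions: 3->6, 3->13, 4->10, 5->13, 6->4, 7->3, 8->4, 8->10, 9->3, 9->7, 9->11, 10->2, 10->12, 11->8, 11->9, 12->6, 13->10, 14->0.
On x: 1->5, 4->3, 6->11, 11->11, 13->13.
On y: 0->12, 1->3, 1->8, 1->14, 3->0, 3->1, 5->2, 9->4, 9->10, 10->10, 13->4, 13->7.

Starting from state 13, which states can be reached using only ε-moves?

Start with {13}.
From 13 via ε: add 10.
From 10 via ε: add 2, 12.
From 12 via ε: add 6.
From 6 via ε: add 4.
No new states can be added; the closed set is {2, 4, 6, 10, 12, 13}.

{2, 4, 6, 10, 12, 13}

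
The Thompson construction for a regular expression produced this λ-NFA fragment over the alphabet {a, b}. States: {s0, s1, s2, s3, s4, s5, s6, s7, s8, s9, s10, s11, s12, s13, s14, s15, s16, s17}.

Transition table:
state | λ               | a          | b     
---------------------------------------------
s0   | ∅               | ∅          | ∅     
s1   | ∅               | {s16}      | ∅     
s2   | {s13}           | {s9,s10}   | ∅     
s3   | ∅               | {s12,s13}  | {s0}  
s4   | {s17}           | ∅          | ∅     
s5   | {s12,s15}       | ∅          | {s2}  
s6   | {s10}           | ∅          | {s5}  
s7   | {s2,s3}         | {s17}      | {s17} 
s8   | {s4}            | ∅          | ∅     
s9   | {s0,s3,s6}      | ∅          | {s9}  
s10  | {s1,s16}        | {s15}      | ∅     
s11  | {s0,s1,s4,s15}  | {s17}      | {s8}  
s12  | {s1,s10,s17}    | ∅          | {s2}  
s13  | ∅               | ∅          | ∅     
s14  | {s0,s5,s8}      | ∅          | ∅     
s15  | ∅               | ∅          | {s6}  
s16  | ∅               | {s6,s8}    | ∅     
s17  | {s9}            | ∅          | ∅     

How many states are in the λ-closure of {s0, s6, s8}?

Start with {s0, s6, s8}.
From s6 via λ: add s10.
From s8 via λ: add s4.
From s4 via λ: add s17.
From s10 via λ: add s1, s16.
From s17 via λ: add s9.
From s9 via λ: add s3.
λ-closure = {s0, s1, s3, s4, s6, s8, s9, s10, s16, s17}, which has 10 states.

10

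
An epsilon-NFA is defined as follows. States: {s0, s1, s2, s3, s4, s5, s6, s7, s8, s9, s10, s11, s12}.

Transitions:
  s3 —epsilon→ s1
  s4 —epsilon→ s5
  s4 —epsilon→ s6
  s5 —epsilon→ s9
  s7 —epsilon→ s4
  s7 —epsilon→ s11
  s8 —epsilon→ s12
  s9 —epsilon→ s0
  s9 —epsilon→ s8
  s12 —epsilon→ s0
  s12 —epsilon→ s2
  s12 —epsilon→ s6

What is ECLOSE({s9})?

{s0, s2, s6, s8, s9, s12}

Start with {s9}.
From s9 via epsilon: add s0, s8.
From s8 via epsilon: add s12.
From s12 via epsilon: add s2, s6.
No new states can be added; the closed set is {s0, s2, s6, s8, s9, s12}.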